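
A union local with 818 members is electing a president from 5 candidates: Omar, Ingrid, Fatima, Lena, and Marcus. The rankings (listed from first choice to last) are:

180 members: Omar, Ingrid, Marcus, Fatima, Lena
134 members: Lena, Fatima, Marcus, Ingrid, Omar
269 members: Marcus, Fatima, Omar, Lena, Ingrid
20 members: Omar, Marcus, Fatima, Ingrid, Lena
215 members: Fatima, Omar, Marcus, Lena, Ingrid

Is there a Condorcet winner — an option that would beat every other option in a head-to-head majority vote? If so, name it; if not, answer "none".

none

Checking pairwise contests:
Fatima beats Omar 618–200.
Omar beats Ingrid 684–134.
Marcus beats Fatima 469–349.
Omar beats Lena 684–134.
Omar beats Marcus 415–403.
Every option loses at least one head-to-head, so there is no Condorcet winner.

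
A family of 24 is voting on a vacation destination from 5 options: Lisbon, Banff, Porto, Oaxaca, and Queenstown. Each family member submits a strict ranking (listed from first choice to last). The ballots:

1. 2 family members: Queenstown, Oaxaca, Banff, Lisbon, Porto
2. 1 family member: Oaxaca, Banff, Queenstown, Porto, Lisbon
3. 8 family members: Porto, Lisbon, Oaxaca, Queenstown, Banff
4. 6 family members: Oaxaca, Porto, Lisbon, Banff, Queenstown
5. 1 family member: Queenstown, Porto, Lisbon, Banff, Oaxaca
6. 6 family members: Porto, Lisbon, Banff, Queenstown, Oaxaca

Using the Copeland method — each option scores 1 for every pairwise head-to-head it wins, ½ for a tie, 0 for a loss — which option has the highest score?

Lisbon: beats Banff, Oaxaca, and Queenstown; loses to Porto → score 3.
Banff: beats Queenstown; loses to Lisbon, Porto, and Oaxaca → score 1.
Porto: beats Lisbon, Banff, Oaxaca, and Queenstown → score 4.
Oaxaca: beats Banff and Queenstown; loses to Lisbon and Porto → score 2.
Queenstown: loses to Lisbon, Banff, Porto, and Oaxaca → score 0.
Porto has the best pairwise record.

Porto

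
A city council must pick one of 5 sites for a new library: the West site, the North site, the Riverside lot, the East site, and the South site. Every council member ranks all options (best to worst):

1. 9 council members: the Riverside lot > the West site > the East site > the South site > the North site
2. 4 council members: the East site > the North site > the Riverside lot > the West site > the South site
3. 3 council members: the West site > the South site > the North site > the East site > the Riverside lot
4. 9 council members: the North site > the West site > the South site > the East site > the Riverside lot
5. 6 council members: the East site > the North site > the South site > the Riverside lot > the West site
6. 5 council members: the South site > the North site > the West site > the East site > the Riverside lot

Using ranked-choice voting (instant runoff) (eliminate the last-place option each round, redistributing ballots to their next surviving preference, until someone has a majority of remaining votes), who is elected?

the East site

Round 1: the West site 3, the North site 9, the Riverside lot 9, the East site 10, the South site 5. Eliminate the West site.
Round 2: the North site 9, the Riverside lot 9, the East site 10, the South site 8. Eliminate the South site.
Round 3: the North site 17, the Riverside lot 9, the East site 10. Eliminate the Riverside lot.
Round 4: the North site 17, the East site 19. The East site has a majority.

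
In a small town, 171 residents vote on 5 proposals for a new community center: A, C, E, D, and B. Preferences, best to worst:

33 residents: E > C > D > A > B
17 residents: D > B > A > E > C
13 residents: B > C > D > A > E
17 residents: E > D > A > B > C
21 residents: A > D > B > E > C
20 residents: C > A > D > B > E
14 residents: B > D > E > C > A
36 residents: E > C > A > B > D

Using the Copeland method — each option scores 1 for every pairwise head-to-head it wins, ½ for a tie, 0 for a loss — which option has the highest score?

A: beats B; loses to C, E, and D → score 1.
C: beats A, D, and B; loses to E → score 3.
E: beats A, C, D, and B → score 4.
D: beats A and B; loses to C and E → score 2.
B: loses to A, C, E, and D → score 0.
E has the best pairwise record.

E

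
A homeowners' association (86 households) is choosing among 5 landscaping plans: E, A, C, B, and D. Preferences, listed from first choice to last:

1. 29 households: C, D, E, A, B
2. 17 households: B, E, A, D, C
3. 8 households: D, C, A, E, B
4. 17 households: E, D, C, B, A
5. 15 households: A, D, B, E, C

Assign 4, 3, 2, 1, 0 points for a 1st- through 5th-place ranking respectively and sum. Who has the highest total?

E: 29·2 + 17·3 + 8·1 + 17·4 + 15·1 = 200
A: 29·1 + 17·2 + 8·2 + 17·0 + 15·4 = 139
C: 29·4 + 17·0 + 8·3 + 17·2 + 15·0 = 174
B: 29·0 + 17·4 + 8·0 + 17·1 + 15·2 = 115
D: 29·3 + 17·1 + 8·4 + 17·3 + 15·3 = 232
D has the highest Borda score (232).

D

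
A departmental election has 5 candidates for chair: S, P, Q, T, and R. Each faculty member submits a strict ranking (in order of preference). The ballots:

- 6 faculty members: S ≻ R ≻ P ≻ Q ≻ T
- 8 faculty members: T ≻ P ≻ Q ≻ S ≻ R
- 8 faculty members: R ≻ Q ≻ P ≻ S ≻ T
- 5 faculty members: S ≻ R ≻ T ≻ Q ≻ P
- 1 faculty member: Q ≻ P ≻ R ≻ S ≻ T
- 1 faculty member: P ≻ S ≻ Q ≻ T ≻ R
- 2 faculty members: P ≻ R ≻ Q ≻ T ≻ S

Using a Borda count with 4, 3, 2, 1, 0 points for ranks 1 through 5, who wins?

S: 6·4 + 8·1 + 8·1 + 5·4 + 1·1 + 1·3 + 2·0 = 64
P: 6·2 + 8·3 + 8·2 + 5·0 + 1·3 + 1·4 + 2·4 = 67
Q: 6·1 + 8·2 + 8·3 + 5·1 + 1·4 + 1·2 + 2·2 = 61
T: 6·0 + 8·4 + 8·0 + 5·2 + 1·0 + 1·1 + 2·1 = 45
R: 6·3 + 8·0 + 8·4 + 5·3 + 1·2 + 1·0 + 2·3 = 73
R has the highest Borda score (73).

R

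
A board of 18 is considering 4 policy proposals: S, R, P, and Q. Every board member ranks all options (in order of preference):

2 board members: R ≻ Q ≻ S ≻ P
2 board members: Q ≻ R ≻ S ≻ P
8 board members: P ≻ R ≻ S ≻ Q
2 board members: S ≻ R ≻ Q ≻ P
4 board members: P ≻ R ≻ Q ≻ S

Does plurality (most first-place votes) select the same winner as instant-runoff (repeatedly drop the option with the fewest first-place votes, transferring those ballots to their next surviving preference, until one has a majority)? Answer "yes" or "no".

yes

Plurality — first-place votes: S 2, R 2, P 12, Q 2. Winner: P.
Instant-runoff — R1 S 2, R 2, P 12, Q 2 (P winner). Winner: P.
The two methods agree.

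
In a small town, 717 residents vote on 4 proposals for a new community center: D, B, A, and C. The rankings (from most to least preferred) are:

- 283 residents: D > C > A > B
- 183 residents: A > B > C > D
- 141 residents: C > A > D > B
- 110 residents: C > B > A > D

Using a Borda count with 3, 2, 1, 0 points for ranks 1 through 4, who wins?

D: 283·3 + 183·0 + 141·1 + 110·0 = 990
B: 283·0 + 183·2 + 141·0 + 110·2 = 586
A: 283·1 + 183·3 + 141·2 + 110·1 = 1224
C: 283·2 + 183·1 + 141·3 + 110·3 = 1502
C has the highest Borda score (1502).

C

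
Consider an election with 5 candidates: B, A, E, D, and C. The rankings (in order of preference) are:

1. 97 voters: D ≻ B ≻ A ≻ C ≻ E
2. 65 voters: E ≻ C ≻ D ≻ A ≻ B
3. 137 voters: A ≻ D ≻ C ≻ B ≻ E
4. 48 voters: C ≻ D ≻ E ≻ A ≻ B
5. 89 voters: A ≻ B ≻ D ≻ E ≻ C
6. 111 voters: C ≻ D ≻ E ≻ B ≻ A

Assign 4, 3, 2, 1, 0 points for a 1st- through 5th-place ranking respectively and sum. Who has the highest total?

B: 97·3 + 65·0 + 137·1 + 48·0 + 89·3 + 111·1 = 806
A: 97·2 + 65·1 + 137·4 + 48·1 + 89·4 + 111·0 = 1211
E: 97·0 + 65·4 + 137·0 + 48·2 + 89·1 + 111·2 = 667
D: 97·4 + 65·2 + 137·3 + 48·3 + 89·2 + 111·3 = 1584
C: 97·1 + 65·3 + 137·2 + 48·4 + 89·0 + 111·4 = 1202
D has the highest Borda score (1584).

D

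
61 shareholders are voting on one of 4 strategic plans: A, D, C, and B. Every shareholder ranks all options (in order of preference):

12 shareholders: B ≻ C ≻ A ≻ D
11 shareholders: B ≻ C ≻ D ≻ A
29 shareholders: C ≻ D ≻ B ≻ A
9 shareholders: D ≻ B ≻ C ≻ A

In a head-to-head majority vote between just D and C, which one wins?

Voters preferring D to C: 9; preferring C to D: 52.
C wins the head-to-head.

C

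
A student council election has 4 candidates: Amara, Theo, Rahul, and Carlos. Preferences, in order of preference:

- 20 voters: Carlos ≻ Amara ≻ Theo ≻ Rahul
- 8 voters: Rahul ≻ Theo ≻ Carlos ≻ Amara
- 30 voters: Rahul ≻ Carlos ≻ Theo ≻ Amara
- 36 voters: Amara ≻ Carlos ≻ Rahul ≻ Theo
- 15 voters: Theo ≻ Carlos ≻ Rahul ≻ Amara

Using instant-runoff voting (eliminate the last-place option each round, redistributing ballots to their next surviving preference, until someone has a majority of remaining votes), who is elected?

Amara

Round 1: Amara 36, Theo 15, Rahul 38, Carlos 20. Eliminate Theo.
Round 2: Amara 36, Rahul 38, Carlos 35. Eliminate Carlos.
Round 3: Amara 56, Rahul 53. Amara has a majority.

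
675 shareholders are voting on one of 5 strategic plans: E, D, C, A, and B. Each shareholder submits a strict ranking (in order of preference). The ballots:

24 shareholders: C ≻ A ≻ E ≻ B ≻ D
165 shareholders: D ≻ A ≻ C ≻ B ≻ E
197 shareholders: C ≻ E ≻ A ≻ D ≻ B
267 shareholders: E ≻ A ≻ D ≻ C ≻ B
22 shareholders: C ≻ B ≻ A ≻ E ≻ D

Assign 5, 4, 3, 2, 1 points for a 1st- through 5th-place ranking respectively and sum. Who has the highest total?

E: 24·3 + 165·1 + 197·4 + 267·5 + 22·2 = 2404
D: 24·1 + 165·5 + 197·2 + 267·3 + 22·1 = 2066
C: 24·5 + 165·3 + 197·5 + 267·2 + 22·5 = 2244
A: 24·4 + 165·4 + 197·3 + 267·4 + 22·3 = 2481
B: 24·2 + 165·2 + 197·1 + 267·1 + 22·4 = 930
A has the highest Borda score (2481).

A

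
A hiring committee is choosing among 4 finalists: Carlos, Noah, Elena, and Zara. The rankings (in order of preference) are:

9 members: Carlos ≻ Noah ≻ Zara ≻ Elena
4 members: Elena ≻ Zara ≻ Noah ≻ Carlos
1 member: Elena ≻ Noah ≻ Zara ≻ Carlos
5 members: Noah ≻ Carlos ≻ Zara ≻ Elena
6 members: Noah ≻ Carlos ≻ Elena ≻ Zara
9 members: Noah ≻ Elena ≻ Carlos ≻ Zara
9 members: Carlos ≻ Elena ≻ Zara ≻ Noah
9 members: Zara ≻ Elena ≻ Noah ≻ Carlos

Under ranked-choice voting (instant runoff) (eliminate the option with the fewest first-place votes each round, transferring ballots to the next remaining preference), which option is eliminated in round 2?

Zara

Round 1: Carlos 18, Noah 20, Elena 5, Zara 9. Eliminate Elena.
Round 2: Carlos 18, Noah 21, Zara 13. Eliminate Zara.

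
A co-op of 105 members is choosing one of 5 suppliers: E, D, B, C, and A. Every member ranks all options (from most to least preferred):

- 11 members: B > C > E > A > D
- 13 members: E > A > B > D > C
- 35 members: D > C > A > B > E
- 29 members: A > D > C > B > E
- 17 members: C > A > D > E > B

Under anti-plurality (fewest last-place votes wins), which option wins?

A

Last-place votes: E 64, D 11, B 17, C 13, A 0.
A is ranked last by the fewest voters, so A wins.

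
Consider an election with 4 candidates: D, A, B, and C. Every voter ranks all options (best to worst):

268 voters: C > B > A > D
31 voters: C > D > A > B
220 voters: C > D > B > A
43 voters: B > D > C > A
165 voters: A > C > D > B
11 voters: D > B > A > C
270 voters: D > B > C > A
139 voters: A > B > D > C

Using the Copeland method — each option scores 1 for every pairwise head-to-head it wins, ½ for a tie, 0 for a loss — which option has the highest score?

D: beats A and B; loses to C → score 2.
A: loses to D, B, and C → score 0.
B: beats A; loses to D and C → score 1.
C: beats D, A, and B → score 3.
C has the best pairwise record.

C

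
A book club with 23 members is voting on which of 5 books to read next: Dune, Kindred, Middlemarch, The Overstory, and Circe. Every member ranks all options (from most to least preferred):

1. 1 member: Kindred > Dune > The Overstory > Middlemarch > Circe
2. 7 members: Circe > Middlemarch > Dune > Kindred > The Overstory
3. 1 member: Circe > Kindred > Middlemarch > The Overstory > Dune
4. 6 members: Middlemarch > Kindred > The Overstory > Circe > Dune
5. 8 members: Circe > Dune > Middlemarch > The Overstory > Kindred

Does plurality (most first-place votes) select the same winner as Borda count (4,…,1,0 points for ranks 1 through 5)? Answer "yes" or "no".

Plurality — first-place votes: Dune 0, Kindred 1, Middlemarch 6, The Overstory 0, Circe 16. Winner: Circe.
Borda — scores: Dune 41, Kindred 32, Middlemarch 64, The Overstory 23, Circe 70. Winner: Circe.
The two methods agree.

yes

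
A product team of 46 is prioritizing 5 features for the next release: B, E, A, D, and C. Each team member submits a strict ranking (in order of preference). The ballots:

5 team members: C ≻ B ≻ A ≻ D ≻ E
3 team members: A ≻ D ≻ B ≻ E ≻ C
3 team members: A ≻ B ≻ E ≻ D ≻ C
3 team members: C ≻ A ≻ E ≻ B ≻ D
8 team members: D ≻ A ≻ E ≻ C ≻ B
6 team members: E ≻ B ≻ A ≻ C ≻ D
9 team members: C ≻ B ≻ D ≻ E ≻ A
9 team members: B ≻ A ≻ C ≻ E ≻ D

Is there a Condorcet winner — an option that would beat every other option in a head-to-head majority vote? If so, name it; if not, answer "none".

Checking pairwise contests:
C beats B 25–21.
B beats E 29–17.
B beats A 29–17.
B beats D 35–11.
A beats C 29–17.
Every option loses at least one head-to-head, so there is no Condorcet winner.

none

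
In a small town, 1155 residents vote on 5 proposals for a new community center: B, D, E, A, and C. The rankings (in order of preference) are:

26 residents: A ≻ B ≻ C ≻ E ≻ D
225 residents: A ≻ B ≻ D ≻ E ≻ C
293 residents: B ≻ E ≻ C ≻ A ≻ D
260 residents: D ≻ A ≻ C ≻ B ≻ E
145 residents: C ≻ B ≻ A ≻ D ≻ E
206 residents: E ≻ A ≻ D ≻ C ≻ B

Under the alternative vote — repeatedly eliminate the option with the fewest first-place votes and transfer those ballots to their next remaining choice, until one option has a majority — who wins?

Round 1: B 293, D 260, E 206, A 251, C 145. Eliminate C.
Round 2: B 438, D 260, E 206, A 251. Eliminate E.
Round 3: B 438, D 260, A 457. Eliminate D.
Round 4: B 438, A 717. A has a majority.

A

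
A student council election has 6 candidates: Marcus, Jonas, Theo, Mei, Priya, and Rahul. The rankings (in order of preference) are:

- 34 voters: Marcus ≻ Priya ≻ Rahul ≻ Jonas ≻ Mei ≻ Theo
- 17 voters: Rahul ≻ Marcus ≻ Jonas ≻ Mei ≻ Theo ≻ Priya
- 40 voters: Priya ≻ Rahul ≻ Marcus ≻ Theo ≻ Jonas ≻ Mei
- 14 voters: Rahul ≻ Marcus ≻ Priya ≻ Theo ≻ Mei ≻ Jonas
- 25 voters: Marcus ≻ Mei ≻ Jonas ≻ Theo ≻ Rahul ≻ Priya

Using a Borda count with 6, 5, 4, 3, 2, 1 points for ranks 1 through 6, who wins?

Marcus: 34·6 + 17·5 + 40·4 + 14·5 + 25·6 = 669
Jonas: 34·3 + 17·4 + 40·2 + 14·1 + 25·4 = 364
Theo: 34·1 + 17·2 + 40·3 + 14·3 + 25·3 = 305
Mei: 34·2 + 17·3 + 40·1 + 14·2 + 25·5 = 312
Priya: 34·5 + 17·1 + 40·6 + 14·4 + 25·1 = 508
Rahul: 34·4 + 17·6 + 40·5 + 14·6 + 25·2 = 572
Marcus has the highest Borda score (669).

Marcus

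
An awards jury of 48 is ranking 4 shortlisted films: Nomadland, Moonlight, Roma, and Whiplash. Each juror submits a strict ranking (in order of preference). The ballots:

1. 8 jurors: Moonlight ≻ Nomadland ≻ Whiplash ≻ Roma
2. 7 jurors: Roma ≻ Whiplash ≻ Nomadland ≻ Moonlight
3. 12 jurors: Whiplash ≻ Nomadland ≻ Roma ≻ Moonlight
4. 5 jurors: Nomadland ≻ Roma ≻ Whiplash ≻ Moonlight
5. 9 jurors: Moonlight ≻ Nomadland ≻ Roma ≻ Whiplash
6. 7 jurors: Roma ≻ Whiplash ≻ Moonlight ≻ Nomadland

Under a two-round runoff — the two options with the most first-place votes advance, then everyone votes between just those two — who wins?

Round 1 first-place votes: Nomadland 5, Moonlight 17, Roma 14, Whiplash 12.
Moonlight and Roma advance.
Runoff: Moonlight is preferred to Roma by 17 voters; Roma by 31.
Roma wins the runoff.

Roma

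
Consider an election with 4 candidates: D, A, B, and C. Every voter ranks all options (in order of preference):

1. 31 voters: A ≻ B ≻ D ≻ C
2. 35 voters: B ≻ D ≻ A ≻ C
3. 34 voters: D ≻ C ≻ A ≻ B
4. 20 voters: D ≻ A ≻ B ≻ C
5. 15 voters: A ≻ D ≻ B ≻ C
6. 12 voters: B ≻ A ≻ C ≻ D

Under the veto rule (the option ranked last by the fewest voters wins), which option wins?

A

Last-place votes: D 12, A 0, B 34, C 101.
A is ranked last by the fewest voters, so A wins.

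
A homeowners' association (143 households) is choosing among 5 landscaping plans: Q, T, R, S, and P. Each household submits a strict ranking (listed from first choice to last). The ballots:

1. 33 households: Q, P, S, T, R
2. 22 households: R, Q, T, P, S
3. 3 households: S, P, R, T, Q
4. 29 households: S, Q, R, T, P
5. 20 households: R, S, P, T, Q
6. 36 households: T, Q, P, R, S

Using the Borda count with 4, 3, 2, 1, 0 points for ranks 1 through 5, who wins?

Q: 33·4 + 22·3 + 3·0 + 29·3 + 20·0 + 36·3 = 393
T: 33·1 + 22·2 + 3·1 + 29·1 + 20·1 + 36·4 = 273
R: 33·0 + 22·4 + 3·2 + 29·2 + 20·4 + 36·1 = 268
S: 33·2 + 22·0 + 3·4 + 29·4 + 20·3 + 36·0 = 254
P: 33·3 + 22·1 + 3·3 + 29·0 + 20·2 + 36·2 = 242
Q has the highest Borda score (393).

Q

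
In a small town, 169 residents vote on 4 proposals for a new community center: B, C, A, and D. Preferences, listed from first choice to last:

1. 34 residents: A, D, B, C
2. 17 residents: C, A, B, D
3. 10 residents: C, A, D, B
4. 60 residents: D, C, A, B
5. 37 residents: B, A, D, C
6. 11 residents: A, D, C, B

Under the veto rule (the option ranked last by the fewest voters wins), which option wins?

A

Last-place votes: B 81, C 71, A 0, D 17.
A is ranked last by the fewest voters, so A wins.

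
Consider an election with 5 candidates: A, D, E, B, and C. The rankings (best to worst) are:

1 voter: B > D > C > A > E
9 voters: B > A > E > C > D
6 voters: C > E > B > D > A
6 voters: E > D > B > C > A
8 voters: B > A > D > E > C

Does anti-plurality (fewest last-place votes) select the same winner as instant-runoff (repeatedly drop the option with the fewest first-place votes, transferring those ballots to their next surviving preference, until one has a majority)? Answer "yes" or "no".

Anti-plurality — last-place votes: A 12, D 9, E 1, B 0, C 8. Winner: B.
Instant-runoff — R1 A 0, D 0, E 6, B 18, C 6 (B winner). Winner: B.
The two methods agree.

yes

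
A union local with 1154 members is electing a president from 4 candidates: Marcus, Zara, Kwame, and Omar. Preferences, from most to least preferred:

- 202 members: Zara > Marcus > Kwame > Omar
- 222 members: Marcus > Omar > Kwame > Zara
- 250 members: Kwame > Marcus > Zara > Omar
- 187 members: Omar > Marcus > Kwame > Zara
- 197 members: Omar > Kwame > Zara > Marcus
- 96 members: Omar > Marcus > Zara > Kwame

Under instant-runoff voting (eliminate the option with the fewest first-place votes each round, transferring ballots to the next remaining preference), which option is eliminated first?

Zara

Round 1: Marcus 222, Zara 202, Kwame 250, Omar 480. Eliminate Zara.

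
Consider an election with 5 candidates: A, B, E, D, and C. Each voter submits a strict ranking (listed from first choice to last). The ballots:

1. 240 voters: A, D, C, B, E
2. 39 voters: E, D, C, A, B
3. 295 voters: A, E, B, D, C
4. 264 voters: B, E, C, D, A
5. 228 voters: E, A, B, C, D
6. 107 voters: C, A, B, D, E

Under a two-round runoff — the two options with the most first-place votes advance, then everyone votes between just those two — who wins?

Round 1 first-place votes: A 535, B 264, E 267, D 0, C 107.
A and E advance.
Runoff: A is preferred to E by 642 voters; E by 531.
A wins the runoff.

A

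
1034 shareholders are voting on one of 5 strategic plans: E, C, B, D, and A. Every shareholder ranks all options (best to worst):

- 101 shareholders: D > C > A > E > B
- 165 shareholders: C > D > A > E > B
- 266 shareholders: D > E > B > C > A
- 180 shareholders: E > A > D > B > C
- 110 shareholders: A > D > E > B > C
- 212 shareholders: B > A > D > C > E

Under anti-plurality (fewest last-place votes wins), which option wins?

Last-place votes: E 212, C 290, B 266, D 0, A 266.
D is ranked last by the fewest voters, so D wins.

D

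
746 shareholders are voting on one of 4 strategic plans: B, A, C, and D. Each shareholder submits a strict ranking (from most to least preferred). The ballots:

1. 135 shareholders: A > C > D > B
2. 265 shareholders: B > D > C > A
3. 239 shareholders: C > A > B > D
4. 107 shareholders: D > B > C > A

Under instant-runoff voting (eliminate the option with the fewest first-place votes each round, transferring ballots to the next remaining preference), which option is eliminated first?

Round 1: B 265, A 135, C 239, D 107. Eliminate D.

D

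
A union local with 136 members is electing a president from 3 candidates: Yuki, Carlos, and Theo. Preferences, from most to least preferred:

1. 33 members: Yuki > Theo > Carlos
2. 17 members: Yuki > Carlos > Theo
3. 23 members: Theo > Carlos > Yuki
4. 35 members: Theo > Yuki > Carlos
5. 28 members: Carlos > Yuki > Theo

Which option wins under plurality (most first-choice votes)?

First-place votes: Yuki 50, Carlos 28, Theo 58.
Theo has the most first-place votes.

Theo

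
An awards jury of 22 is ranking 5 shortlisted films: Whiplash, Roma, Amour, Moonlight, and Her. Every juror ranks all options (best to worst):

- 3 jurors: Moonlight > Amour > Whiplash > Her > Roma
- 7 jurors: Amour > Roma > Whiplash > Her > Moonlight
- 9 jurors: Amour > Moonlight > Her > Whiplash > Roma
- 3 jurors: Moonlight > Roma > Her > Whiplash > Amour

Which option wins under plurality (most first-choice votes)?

Amour

First-place votes: Whiplash 0, Roma 0, Amour 16, Moonlight 6, Her 0.
Amour has the most first-place votes.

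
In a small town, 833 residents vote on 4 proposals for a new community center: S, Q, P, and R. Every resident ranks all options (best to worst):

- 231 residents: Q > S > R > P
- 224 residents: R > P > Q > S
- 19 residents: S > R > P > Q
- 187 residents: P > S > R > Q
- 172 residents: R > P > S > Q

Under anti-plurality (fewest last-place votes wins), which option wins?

R

Last-place votes: S 224, Q 378, P 231, R 0.
R is ranked last by the fewest voters, so R wins.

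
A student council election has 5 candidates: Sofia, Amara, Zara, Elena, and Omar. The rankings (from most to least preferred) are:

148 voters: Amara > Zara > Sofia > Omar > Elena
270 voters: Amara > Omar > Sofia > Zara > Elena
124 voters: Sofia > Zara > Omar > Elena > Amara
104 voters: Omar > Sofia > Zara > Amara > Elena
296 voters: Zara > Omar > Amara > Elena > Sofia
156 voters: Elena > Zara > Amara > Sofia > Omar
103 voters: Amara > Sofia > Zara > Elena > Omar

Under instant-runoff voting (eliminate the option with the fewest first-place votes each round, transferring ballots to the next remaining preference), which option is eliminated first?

Round 1: Sofia 124, Amara 521, Zara 296, Elena 156, Omar 104. Eliminate Omar.

Omar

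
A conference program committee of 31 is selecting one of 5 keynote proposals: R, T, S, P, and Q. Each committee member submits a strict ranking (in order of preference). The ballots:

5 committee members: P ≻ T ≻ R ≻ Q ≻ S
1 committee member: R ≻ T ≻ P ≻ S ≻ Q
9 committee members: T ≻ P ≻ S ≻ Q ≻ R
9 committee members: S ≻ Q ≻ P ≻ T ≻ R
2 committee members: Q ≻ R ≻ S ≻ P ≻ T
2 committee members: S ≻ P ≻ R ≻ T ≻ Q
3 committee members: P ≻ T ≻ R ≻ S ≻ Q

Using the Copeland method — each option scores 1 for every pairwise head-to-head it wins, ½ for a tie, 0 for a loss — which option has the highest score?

P

R: loses to T, S, P, and Q → score 0.
T: beats R, S, and Q; loses to P → score 3.
S: beats R and Q; loses to T and P → score 2.
P: beats R, T, S, and Q → score 4.
Q: beats R; loses to T, S, and P → score 1.
P has the best pairwise record.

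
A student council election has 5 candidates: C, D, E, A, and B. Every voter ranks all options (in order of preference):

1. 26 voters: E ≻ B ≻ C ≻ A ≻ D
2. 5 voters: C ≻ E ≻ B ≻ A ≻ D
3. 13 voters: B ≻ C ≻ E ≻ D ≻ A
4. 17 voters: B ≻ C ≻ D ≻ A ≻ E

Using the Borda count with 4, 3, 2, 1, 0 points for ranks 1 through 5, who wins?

C: 26·2 + 5·4 + 13·3 + 17·3 = 162
D: 26·0 + 5·0 + 13·1 + 17·2 = 47
E: 26·4 + 5·3 + 13·2 + 17·0 = 145
A: 26·1 + 5·1 + 13·0 + 17·1 = 48
B: 26·3 + 5·2 + 13·4 + 17·4 = 208
B has the highest Borda score (208).

B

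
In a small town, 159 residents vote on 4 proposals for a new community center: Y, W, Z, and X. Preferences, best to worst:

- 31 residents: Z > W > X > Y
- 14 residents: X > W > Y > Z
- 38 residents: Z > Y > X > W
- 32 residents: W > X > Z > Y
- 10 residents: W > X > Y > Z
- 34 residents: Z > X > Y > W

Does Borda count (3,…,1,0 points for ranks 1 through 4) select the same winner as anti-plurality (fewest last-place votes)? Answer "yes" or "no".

Borda — scores: Y 134, W 216, Z 341, X 263. Winner: Z.
Anti-plurality — last-place votes: Y 63, W 72, Z 24, X 0. Winner: X.
The two methods disagree.

no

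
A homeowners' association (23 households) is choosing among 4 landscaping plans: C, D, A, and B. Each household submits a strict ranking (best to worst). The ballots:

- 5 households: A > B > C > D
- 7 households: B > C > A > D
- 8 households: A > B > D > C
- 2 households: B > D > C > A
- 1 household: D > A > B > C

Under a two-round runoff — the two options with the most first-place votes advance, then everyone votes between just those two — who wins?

A

Round 1 first-place votes: C 0, D 1, A 13, B 9.
A and B advance.
Runoff: A is preferred to B by 14 voters; B by 9.
A wins the runoff.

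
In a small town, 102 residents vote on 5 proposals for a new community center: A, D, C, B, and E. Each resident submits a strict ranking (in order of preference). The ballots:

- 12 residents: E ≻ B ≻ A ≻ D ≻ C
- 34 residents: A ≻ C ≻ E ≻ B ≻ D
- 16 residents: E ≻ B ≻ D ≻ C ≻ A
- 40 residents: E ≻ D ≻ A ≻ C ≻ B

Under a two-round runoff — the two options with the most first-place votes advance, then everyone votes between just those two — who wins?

E

Round 1 first-place votes: A 34, D 0, C 0, B 0, E 68.
E and A advance.
Runoff: E is preferred to A by 68 voters; A by 34.
E wins the runoff.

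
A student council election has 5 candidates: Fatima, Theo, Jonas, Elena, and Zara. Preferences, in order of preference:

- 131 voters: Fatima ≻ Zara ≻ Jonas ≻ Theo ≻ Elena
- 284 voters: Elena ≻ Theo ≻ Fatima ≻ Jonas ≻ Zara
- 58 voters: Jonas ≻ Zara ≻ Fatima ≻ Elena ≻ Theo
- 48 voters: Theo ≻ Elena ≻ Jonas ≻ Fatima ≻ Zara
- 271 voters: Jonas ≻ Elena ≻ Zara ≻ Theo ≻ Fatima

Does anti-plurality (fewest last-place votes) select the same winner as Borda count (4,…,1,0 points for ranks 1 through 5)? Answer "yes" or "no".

no

Anti-plurality — last-place votes: Fatima 271, Theo 58, Jonas 0, Elena 131, Zara 332. Winner: Jonas.
Borda — scores: Fatima 1256, Theo 1446, Jonas 1958, Elena 2151, Zara 1109. Winner: Elena.
The two methods disagree.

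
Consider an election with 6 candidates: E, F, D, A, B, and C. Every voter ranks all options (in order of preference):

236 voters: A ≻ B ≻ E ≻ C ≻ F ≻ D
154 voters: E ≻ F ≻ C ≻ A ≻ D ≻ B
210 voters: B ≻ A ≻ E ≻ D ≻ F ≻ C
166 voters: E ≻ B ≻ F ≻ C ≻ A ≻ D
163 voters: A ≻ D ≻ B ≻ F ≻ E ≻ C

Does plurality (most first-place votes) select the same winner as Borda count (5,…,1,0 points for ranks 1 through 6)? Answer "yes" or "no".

Plurality — first-place votes: E 320, F 0, D 0, A 399, B 210, C 0. Winner: A.
Borda — scores: E 3101, F 1886, D 1226, A 3309, B 3147, C 1266. Winner: A.
The two methods agree.

yes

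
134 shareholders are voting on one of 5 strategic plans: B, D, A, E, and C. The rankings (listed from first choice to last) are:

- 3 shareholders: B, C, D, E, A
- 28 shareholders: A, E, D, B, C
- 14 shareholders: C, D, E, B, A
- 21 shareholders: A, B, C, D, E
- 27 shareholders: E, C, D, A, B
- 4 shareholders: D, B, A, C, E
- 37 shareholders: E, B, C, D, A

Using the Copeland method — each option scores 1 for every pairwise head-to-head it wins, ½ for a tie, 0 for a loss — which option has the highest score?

E

B: beats C; loses to D, A, and E → score 1.
D: beats B and A; loses to E and C → score 2.
A: beats B; loses to D, E, and C → score 1.
E: beats B, D, A, and C → score 4.
C: beats D and A; loses to B and E → score 2.
E has the best pairwise record.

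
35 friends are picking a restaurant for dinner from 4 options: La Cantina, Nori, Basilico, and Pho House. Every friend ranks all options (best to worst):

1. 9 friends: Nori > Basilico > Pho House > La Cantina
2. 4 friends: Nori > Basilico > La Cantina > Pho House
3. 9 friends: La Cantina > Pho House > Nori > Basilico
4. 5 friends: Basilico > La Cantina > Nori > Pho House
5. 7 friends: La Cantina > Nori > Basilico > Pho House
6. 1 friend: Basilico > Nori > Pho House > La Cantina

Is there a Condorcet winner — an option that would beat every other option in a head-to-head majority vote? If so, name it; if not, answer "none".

Checking pairwise contests:
Basilico beats La Cantina 19–16.
La Cantina beats Nori 21–14.
Nori beats Basilico 29–6.
La Cantina beats Pho House 25–10.
Every option loses at least one head-to-head, so there is no Condorcet winner.

none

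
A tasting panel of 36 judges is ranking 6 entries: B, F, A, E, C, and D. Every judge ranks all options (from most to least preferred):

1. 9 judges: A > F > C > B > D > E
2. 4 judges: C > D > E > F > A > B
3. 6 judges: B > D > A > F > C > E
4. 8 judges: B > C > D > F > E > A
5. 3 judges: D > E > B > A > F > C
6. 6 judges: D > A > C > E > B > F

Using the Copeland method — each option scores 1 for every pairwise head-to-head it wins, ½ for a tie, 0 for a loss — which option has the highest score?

B: beats F, E, and D; loses to A and C → score 3.
F: beats E; ties C; loses to B, A, and D → score 1.5.
A: beats B, F, E, and C; loses to D → score 4.
E: loses to B, F, A, C, and D → score 0.
C: beats B, E, and D; ties F; loses to A → score 3.5.
D: beats F, A, and E; loses to B and C → score 3.
A has the best pairwise record.

A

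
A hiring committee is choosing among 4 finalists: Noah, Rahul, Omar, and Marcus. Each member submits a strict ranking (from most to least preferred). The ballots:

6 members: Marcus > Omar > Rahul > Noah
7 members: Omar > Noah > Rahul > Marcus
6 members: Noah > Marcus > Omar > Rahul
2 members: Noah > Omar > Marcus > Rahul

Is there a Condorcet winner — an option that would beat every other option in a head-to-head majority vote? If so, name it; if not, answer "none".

none

Checking pairwise contests:
Omar beats Noah 13–8.
Noah beats Rahul 15–6.
Marcus beats Omar 12–9.
Noah beats Marcus 15–6.
Every option loses at least one head-to-head, so there is no Condorcet winner.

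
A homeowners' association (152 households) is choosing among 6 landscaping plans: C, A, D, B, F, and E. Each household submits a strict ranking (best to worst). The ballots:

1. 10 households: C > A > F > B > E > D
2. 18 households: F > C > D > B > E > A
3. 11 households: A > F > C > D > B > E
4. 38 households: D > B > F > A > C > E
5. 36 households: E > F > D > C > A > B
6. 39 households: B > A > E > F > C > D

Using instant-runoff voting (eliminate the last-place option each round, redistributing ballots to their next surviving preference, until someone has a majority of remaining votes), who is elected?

D

Round 1: C 10, A 11, D 38, B 39, F 18, E 36. Eliminate C.
Round 2: A 21, D 38, B 39, F 18, E 36. Eliminate F.
Round 3: A 21, D 56, B 39, E 36. Eliminate A.
Round 4: D 67, B 49, E 36. Eliminate E.
Round 5: D 103, B 49. D has a majority.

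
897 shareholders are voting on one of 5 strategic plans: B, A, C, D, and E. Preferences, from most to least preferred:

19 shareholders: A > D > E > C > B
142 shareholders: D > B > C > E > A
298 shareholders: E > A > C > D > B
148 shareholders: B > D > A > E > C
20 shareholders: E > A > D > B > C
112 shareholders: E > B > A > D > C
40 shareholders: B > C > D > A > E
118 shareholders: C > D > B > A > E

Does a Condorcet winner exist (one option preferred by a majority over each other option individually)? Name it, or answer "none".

Checking pairwise contests:
D beats B 597–300.
B beats A 560–337.
B beats C 462–435.
A beats D 449–448.
D beats E 467–430.
Every option loses at least one head-to-head, so there is no Condorcet winner.

none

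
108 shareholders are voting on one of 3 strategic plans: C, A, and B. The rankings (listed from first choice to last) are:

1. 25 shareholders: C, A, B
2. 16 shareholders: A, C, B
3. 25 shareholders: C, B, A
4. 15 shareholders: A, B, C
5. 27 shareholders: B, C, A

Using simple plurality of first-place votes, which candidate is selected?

First-place votes: C 50, A 31, B 27.
C has the most first-place votes.

C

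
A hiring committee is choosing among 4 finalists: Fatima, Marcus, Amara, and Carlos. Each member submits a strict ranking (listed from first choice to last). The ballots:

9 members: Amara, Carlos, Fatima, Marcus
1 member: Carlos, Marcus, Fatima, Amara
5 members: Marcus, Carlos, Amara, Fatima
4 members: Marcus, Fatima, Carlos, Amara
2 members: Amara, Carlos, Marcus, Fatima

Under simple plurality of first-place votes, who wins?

First-place votes: Fatima 0, Marcus 9, Amara 11, Carlos 1.
Amara has the most first-place votes.

Amara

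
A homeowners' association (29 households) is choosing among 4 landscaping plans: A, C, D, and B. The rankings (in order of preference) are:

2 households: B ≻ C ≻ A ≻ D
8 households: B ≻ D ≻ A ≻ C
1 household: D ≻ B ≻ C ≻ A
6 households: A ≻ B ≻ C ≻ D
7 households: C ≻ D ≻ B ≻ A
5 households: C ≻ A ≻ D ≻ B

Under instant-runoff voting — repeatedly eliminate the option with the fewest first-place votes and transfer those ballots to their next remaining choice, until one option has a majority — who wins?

B

Round 1: A 6, C 12, D 1, B 10. Eliminate D.
Round 2: A 6, C 12, B 11. Eliminate A.
Round 3: C 12, B 17. B has a majority.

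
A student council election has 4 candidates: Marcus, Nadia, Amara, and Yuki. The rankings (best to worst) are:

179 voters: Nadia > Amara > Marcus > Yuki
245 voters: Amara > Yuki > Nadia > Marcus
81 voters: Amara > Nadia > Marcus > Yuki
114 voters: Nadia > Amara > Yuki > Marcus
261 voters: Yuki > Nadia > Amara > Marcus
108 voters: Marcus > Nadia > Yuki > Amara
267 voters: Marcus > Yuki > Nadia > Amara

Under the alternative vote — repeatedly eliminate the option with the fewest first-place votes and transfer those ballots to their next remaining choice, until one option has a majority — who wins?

Round 1: Marcus 375, Nadia 293, Amara 326, Yuki 261. Eliminate Yuki.
Round 2: Marcus 375, Nadia 554, Amara 326. Eliminate Amara.
Round 3: Marcus 375, Nadia 880. Nadia has a majority.

Nadia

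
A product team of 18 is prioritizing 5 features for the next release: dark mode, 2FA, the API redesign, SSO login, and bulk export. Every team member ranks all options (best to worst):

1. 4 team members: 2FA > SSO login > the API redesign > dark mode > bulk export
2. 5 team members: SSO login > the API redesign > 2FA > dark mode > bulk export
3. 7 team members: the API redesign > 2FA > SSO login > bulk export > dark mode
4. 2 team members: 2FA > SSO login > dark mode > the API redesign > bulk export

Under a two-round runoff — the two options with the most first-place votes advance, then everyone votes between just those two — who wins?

the API redesign

Round 1 first-place votes: dark mode 0, 2FA 6, the API redesign 7, SSO login 5, bulk export 0.
the API redesign and 2FA advance.
Runoff: the API redesign is preferred to 2FA by 12 voters; 2FA by 6.
the API redesign wins the runoff.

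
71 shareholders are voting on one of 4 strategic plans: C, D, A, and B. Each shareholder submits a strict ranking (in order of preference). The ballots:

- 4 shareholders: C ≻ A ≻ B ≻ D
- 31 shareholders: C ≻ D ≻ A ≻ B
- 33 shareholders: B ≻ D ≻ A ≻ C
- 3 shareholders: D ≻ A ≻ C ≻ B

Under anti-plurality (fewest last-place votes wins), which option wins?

Last-place votes: C 33, D 4, A 0, B 34.
A is ranked last by the fewest voters, so A wins.

A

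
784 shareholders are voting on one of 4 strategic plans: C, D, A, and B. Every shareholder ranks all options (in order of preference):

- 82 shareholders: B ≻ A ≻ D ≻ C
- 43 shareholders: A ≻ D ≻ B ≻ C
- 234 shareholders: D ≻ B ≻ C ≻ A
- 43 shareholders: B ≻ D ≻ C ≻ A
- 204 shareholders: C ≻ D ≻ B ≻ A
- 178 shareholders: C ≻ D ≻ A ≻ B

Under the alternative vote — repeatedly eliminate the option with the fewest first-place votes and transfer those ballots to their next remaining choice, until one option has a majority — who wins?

D

Round 1: C 382, D 234, A 43, B 125. Eliminate A.
Round 2: C 382, D 277, B 125. Eliminate B.
Round 3: C 382, D 402. D has a majority.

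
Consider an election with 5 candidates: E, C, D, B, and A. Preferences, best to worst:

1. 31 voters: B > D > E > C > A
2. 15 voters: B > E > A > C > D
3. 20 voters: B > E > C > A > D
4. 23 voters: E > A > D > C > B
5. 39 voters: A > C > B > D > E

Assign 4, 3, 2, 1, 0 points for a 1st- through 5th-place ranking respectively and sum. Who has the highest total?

E: 31·2 + 15·3 + 20·3 + 23·4 + 39·0 = 259
C: 31·1 + 15·1 + 20·2 + 23·1 + 39·3 = 226
D: 31·3 + 15·0 + 20·0 + 23·2 + 39·1 = 178
B: 31·4 + 15·4 + 20·4 + 23·0 + 39·2 = 342
A: 31·0 + 15·2 + 20·1 + 23·3 + 39·4 = 275
B has the highest Borda score (342).

B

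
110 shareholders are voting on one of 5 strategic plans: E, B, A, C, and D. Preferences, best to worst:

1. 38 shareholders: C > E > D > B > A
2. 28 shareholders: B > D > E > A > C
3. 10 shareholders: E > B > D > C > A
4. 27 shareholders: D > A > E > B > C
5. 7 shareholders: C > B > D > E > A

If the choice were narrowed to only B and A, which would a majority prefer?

B

Voters preferring B to A: 83; preferring A to B: 27.
B wins the head-to-head.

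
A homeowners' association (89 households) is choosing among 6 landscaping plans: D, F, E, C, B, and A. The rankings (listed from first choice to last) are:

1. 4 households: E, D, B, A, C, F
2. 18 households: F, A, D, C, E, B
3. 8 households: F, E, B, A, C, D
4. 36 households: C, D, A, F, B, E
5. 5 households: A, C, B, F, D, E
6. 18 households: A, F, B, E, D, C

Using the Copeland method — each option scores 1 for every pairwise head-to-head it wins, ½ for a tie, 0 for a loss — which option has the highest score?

D: beats E and B; loses to F, C, and A → score 2.
F: beats D, E, and B; loses to C and A → score 3.
E: loses to D, F, C, B, and A → score 0.
C: beats D, F, E, and B; loses to A → score 4.
B: beats E; loses to D, F, C, and A → score 1.
A: beats D, F, E, C, and B → score 5.
A has the best pairwise record.

A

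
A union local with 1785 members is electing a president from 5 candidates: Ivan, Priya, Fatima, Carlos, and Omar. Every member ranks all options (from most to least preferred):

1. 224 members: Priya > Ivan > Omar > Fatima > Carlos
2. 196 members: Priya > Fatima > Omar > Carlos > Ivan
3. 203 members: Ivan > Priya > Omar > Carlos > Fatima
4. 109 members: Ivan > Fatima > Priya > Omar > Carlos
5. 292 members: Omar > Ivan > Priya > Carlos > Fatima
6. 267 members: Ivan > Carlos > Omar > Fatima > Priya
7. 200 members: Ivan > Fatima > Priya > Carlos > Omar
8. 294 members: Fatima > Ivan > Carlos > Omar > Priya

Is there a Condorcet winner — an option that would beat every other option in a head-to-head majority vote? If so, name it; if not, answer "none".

Ivan vs Priya: 1365–420 for Ivan.
Ivan vs Fatima: 1295–490 for Ivan.
Ivan vs Carlos: 1589–196 for Ivan.
Ivan vs Omar: 1297–488 for Ivan.
Ivan beats every other option head-to-head.

Ivan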